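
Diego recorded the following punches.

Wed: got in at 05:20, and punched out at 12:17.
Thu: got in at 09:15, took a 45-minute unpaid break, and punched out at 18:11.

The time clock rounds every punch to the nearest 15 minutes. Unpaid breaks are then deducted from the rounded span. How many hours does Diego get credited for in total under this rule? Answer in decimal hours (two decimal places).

15.25 hours

Wed: in 05:20→05:15, out 12:17→12:15; 7 h 0 min
Thu: in 09:15→09:15, out 18:11→18:15; 9 h 0 min − 45 min = 8 h 15 min
Total credited: 15 h 15 min.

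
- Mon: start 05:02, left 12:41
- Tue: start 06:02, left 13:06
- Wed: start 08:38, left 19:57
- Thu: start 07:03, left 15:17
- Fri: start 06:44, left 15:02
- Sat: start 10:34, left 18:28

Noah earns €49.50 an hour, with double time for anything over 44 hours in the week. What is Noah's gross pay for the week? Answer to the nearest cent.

Mon: 05:02–12:41 = 7 h 39 min
Tue: 06:02–13:06 = 7 h 4 min
Wed: 08:38–19:57 = 11 h 19 min
Thu: 07:03–15:17 = 8 h 14 min
Fri: 06:44–15:02 = 8 h 18 min
Sat: 10:34–18:28 = 7 h 54 min
Total worked: 50 h 28 min = 3028 min.
Regular 44 h 0 min = 2640 min at €49.50/h; overtime 6 h 28 min = 388 min at €99.00/h.
Pay = (2640 × €49.50 + 388 × €99.00) ÷ 60 = €2818.20.

€2818.20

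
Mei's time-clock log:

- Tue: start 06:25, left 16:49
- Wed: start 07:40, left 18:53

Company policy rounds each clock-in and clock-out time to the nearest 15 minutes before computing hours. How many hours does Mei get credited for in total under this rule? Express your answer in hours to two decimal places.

21.50 hours

Tue: in 06:25→06:30, out 16:49→16:45; 10 h 15 min
Wed: in 07:40→07:45, out 18:53→19:00; 11 h 15 min
Total credited: 21 h 30 min.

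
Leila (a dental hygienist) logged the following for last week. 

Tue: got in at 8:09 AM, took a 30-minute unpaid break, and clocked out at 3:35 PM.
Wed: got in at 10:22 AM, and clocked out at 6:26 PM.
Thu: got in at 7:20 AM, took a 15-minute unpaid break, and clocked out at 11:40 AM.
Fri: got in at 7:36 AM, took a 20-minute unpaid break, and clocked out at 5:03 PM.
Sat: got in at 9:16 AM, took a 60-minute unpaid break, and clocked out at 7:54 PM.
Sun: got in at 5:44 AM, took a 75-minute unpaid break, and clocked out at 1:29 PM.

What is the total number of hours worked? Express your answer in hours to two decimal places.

44.33 hours

Tue: 8:09 AM–3:35 PM = 7 h 26 min; less 30 min break → 6 h 56 min
Wed: 10:22 AM–6:26 PM = 8 h 4 min
Thu: 7:20 AM–11:40 AM = 4 h 20 min; less 15 min break → 4 h 5 min
Fri: 7:36 AM–5:03 PM = 9 h 27 min; less 20 min break → 9 h 7 min
Sat: 9:16 AM–7:54 PM = 10 h 38 min; less 60 min break → 9 h 38 min
Sun: 5:44 AM–1:29 PM = 7 h 45 min; less 75 min break → 6 h 30 min
Total: 6 h 56 min + 8 h 4 min + 4 h 5 min + 9 h 7 min + 9 h 38 min + 6 h 30 min = 44 h 20 min.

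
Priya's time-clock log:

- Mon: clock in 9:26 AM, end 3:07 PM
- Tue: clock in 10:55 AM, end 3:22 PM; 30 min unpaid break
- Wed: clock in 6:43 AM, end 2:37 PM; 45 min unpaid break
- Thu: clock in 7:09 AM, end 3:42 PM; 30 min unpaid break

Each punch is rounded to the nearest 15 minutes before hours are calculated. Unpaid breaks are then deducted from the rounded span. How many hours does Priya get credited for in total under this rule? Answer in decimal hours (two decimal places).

Mon: in 9:26 AM→9:30 AM, out 3:07 PM→3:00 PM; 5 h 30 min
Tue: in 10:55 AM→11:00 AM, out 3:22 PM→3:15 PM; 4 h 15 min − 30 min = 3 h 45 min
Wed: in 6:43 AM→6:45 AM, out 2:37 PM→2:30 PM; 7 h 45 min − 45 min = 7 h 0 min
Thu: in 7:09 AM→7:15 AM, out 3:42 PM→3:45 PM; 8 h 30 min − 30 min = 8 h 0 min
Total credited: 24 h 15 min.

24.25 hours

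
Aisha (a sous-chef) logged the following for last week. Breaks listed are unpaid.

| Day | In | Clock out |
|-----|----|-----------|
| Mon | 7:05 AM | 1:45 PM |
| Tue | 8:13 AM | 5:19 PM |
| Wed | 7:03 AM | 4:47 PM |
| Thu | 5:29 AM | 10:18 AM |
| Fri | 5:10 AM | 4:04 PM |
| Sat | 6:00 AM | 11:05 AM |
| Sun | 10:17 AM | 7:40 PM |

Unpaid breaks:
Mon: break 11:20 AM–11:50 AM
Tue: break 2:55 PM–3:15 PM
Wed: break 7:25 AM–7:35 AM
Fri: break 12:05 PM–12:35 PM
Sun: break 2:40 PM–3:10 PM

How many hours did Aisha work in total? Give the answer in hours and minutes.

53 h 41 min

Mon: 7:05 AM–1:45 PM = 6 h 40 min; less 30 min break → 6 h 10 min
Tue: 8:13 AM–5:19 PM = 9 h 6 min; less 20 min break → 8 h 46 min
Wed: 7:03 AM–4:47 PM = 9 h 44 min; less 10 min break → 9 h 34 min
Thu: 5:29 AM–10:18 AM = 4 h 49 min
Fri: 5:10 AM–4:04 PM = 10 h 54 min; less 30 min break → 10 h 24 min
Sat: 6:00 AM–11:05 AM = 5 h 5 min
Sun: 10:17 AM–7:40 PM = 9 h 23 min; less 30 min break → 8 h 53 min
Total: 6 h 10 min + 8 h 46 min + 9 h 34 min + 4 h 49 min + 10 h 24 min + 5 h 5 min + 8 h 53 min = 53 h 41 min.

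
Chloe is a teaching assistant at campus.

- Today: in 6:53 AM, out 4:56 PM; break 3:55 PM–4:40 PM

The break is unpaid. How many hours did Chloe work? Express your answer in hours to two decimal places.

Today: 6:53 AM–4:56 PM = 10 h 3 min; less 45 min break → 9 h 18 min

9.30 hours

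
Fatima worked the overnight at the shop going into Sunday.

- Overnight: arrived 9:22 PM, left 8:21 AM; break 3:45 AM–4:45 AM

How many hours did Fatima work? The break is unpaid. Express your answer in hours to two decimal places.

9.98 hours

Overnight: 9:22 PM → midnight = 2 h 38 min; midnight → 8:21 AM = 8 h 21 min; span 10 h 59 min; less 60 min break → 9 h 59 min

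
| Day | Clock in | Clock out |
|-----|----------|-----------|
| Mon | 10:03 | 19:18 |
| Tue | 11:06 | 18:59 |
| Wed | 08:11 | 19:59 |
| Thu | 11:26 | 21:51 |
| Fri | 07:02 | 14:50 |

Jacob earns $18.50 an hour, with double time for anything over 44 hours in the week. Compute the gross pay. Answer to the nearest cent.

$930.55

Mon: 10:03–19:18 = 9 h 15 min
Tue: 11:06–18:59 = 7 h 53 min
Wed: 08:11–19:59 = 11 h 48 min
Thu: 11:26–21:51 = 10 h 25 min
Fri: 07:02–14:50 = 7 h 48 min
Total worked: 47 h 9 min = 2829 min.
Regular 44 h 0 min = 2640 min at $18.50/h; overtime 3 h 9 min = 189 min at $37.00/h.
Pay = (2640 × $18.50 + 189 × $37.00) ÷ 60 = $930.55.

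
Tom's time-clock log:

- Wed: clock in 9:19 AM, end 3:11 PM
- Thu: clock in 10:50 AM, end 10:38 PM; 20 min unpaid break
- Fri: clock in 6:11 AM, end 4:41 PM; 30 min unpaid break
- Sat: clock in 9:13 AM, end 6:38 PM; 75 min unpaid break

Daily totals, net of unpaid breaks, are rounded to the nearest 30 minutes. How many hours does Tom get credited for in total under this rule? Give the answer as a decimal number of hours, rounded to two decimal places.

35.50 hours

Wed: 9:19 AM–3:11 PM = 5 h 52 min → rounds to 6 h 0 min
Thu: 10:50 AM–10:38 PM = 11 h 48 min − 20 min = 11 h 28 min → rounds to 11 h 30 min
Fri: 6:11 AM–4:41 PM = 10 h 30 min − 30 min = 10 h 0 min → rounds to 10 h 0 min
Sat: 9:13 AM–6:38 PM = 9 h 25 min − 75 min = 8 h 10 min → rounds to 8 h 0 min
Total credited: 35 h 30 min.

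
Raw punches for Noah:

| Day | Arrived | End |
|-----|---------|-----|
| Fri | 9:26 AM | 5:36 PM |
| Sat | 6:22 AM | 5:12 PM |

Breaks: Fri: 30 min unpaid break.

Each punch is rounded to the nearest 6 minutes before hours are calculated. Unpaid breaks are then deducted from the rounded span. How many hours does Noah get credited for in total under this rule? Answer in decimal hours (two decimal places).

18.50 hours

Fri: in 9:26 AM→9:24 AM, out 5:36 PM→5:36 PM; 8 h 12 min − 30 min = 7 h 42 min
Sat: in 6:22 AM→6:24 AM, out 5:12 PM→5:12 PM; 10 h 48 min
Total credited: 18 h 30 min.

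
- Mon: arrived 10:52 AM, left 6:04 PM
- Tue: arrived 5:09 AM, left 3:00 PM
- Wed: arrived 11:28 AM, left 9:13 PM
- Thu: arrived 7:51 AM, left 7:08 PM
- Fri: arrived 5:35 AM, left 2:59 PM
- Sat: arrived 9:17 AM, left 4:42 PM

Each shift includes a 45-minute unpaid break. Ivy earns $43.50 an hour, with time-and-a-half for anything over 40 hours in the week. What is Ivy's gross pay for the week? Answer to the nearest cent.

$2418.60

Mon: 10:52 AM–6:04 PM = 7 h 12 min; less 45 min break → 6 h 27 min
Tue: 5:09 AM–3:00 PM = 9 h 51 min; less 45 min break → 9 h 6 min
Wed: 11:28 AM–9:13 PM = 9 h 45 min; less 45 min break → 9 h 0 min
Thu: 7:51 AM–7:08 PM = 11 h 17 min; less 45 min break → 10 h 32 min
Fri: 5:35 AM–2:59 PM = 9 h 24 min; less 45 min break → 8 h 39 min
Sat: 9:17 AM–4:42 PM = 7 h 25 min; less 45 min break → 6 h 40 min
Total worked: 50 h 24 min = 3024 min.
Regular 40 h 0 min = 2400 min at $43.50/h; overtime 10 h 24 min = 624 min at $65.25/h.
Pay = (2400 × $43.50 + 624 × $65.25) ÷ 60 = $2418.60.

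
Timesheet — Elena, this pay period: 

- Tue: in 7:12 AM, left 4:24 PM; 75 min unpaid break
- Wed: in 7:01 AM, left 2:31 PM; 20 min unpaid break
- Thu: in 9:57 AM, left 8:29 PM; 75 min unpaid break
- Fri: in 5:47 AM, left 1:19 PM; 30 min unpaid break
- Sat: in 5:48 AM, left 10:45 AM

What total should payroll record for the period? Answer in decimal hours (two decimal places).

36.38 hours

Tue: 7:12 AM–4:24 PM = 9 h 12 min; less 75 min break → 7 h 57 min
Wed: 7:01 AM–2:31 PM = 7 h 30 min; less 20 min break → 7 h 10 min
Thu: 9:57 AM–8:29 PM = 10 h 32 min; less 75 min break → 9 h 17 min
Fri: 5:47 AM–1:19 PM = 7 h 32 min; less 30 min break → 7 h 2 min
Sat: 5:48 AM–10:45 AM = 4 h 57 min
Total: 7 h 57 min + 7 h 10 min + 9 h 17 min + 7 h 2 min + 4 h 57 min = 36 h 23 min.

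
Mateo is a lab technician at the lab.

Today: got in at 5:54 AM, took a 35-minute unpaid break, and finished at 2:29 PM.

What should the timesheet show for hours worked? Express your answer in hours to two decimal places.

8.00 hours

Today: 5:54 AM–2:29 PM = 8 h 35 min; less 35 min break → 8 h 0 min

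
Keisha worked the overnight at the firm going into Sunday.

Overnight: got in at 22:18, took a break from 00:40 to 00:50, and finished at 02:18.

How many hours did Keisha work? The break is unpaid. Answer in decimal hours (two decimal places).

3.83 hours

Overnight: 22:18 → midnight = 1 h 42 min; midnight → 02:18 = 2 h 18 min; span 4 h 0 min; less 10 min break → 3 h 50 min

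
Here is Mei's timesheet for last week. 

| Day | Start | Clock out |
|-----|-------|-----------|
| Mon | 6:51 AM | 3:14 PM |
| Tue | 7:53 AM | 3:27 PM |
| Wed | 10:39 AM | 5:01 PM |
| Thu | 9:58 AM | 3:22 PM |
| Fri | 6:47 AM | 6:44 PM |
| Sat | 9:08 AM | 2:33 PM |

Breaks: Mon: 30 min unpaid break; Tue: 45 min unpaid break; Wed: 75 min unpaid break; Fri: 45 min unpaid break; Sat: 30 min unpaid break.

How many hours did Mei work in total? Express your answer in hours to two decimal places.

41.33 hours

Mon: 6:51 AM–3:14 PM = 8 h 23 min; less 30 min break → 7 h 53 min
Tue: 7:53 AM–3:27 PM = 7 h 34 min; less 45 min break → 6 h 49 min
Wed: 10:39 AM–5:01 PM = 6 h 22 min; less 75 min break → 5 h 7 min
Thu: 9:58 AM–3:22 PM = 5 h 24 min
Fri: 6:47 AM–6:44 PM = 11 h 57 min; less 45 min break → 11 h 12 min
Sat: 9:08 AM–2:33 PM = 5 h 25 min; less 30 min break → 4 h 55 min
Total: 7 h 53 min + 6 h 49 min + 5 h 7 min + 5 h 24 min + 11 h 12 min + 4 h 55 min = 41 h 20 min.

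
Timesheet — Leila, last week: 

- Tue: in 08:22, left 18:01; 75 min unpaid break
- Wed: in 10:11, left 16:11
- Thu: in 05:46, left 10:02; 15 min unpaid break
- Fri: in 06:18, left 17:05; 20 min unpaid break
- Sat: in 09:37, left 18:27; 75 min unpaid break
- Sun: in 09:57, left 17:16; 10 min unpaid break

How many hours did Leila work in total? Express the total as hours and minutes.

Tue: 08:22–18:01 = 9 h 39 min; less 75 min break → 8 h 24 min
Wed: 10:11–16:11 = 6 h 0 min
Thu: 05:46–10:02 = 4 h 16 min; less 15 min break → 4 h 1 min
Fri: 06:18–17:05 = 10 h 47 min; less 20 min break → 10 h 27 min
Sat: 09:37–18:27 = 8 h 50 min; less 75 min break → 7 h 35 min
Sun: 09:57–17:16 = 7 h 19 min; less 10 min break → 7 h 9 min
Total: 8 h 24 min + 6 h 0 min + 4 h 1 min + 10 h 27 min + 7 h 35 min + 7 h 9 min = 43 h 36 min.

43 h 36 min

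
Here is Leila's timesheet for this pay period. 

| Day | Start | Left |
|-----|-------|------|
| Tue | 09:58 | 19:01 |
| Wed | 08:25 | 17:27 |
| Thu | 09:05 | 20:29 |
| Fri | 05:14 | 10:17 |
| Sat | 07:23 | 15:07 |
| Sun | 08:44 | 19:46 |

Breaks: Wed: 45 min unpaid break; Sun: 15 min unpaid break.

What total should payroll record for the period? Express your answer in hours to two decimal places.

Tue: 09:58–19:01 = 9 h 3 min
Wed: 08:25–17:27 = 9 h 2 min; less 45 min break → 8 h 17 min
Thu: 09:05–20:29 = 11 h 24 min
Fri: 05:14–10:17 = 5 h 3 min
Sat: 07:23–15:07 = 7 h 44 min
Sun: 08:44–19:46 = 11 h 2 min; less 15 min break → 10 h 47 min
Total: 9 h 3 min + 8 h 17 min + 11 h 24 min + 5 h 3 min + 7 h 44 min + 10 h 47 min = 52 h 18 min.

52.30 hours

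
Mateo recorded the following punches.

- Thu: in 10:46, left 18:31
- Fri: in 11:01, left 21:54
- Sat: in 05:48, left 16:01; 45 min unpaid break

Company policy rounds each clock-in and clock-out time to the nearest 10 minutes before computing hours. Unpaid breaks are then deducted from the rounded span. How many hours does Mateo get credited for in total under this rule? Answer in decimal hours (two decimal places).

27.92 hours

Thu: in 10:46→10:50, out 18:31→18:30; 7 h 40 min
Fri: in 11:01→11:00, out 21:54→21:50; 10 h 50 min
Sat: in 05:48→05:50, out 16:01→16:00; 10 h 10 min − 45 min = 9 h 25 min
Total credited: 27 h 55 min.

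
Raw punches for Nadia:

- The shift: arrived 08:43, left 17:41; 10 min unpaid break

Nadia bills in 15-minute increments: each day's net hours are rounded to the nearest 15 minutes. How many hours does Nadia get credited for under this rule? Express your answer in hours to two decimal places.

8.75 hours

The shift: 08:43–17:41 = 8 h 58 min − 10 min = 8 h 48 min → rounds to 8 h 45 min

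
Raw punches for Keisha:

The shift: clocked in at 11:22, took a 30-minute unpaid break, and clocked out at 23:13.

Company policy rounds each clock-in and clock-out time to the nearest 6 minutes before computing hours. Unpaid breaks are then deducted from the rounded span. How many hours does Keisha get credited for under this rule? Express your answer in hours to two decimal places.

11.30 hours

The shift: in 11:22→11:24, out 23:13→23:12; 11 h 48 min − 30 min = 11 h 18 min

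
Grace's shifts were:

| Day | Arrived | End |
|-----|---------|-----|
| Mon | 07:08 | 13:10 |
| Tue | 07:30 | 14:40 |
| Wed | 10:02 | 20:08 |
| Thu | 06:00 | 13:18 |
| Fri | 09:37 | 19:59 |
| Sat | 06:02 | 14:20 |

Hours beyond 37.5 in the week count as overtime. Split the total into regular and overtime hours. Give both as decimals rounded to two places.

Regular 37.50 hours, overtime 11.77 hours

Mon: 07:08–13:10 = 6 h 2 min
Tue: 07:30–14:40 = 7 h 10 min
Wed: 10:02–20:08 = 10 h 6 min
Thu: 06:00–13:18 = 7 h 18 min
Fri: 09:37–19:59 = 10 h 22 min
Sat: 06:02–14:20 = 8 h 18 min
Total worked: 49 h 16 min = 49.27 h.
Threshold 37.5 h → overtime 11 h 46 min, regular 37 h 30 min.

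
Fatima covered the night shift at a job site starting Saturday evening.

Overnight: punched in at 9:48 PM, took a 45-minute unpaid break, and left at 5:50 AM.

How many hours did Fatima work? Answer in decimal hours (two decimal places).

Overnight: 9:48 PM → midnight = 2 h 12 min; midnight → 5:50 AM = 5 h 50 min; span 8 h 2 min; less 45 min break → 7 h 17 min

7.28 hours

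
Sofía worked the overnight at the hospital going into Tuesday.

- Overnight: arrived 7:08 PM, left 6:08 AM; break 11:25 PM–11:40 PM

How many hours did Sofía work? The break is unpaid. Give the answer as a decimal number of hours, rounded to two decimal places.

10.75 hours

Overnight: 7:08 PM → midnight = 4 h 52 min; midnight → 6:08 AM = 6 h 8 min; span 11 h 0 min; less 15 min break → 10 h 45 min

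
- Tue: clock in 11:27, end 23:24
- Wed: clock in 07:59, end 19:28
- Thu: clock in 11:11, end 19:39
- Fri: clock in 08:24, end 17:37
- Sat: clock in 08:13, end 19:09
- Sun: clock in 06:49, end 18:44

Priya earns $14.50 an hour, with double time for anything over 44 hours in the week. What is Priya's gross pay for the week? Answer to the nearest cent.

$1217.03

Tue: 11:27–23:24 = 11 h 57 min
Wed: 07:59–19:28 = 11 h 29 min
Thu: 11:11–19:39 = 8 h 28 min
Fri: 08:24–17:37 = 9 h 13 min
Sat: 08:13–19:09 = 10 h 56 min
Sun: 06:49–18:44 = 11 h 55 min
Total worked: 63 h 58 min = 3838 min.
Regular 44 h 0 min = 2640 min at $14.50/h; overtime 19 h 58 min = 1198 min at $29.00/h.
Pay = (2640 × $14.50 + 1198 × $29.00) ÷ 60 = $1217.03.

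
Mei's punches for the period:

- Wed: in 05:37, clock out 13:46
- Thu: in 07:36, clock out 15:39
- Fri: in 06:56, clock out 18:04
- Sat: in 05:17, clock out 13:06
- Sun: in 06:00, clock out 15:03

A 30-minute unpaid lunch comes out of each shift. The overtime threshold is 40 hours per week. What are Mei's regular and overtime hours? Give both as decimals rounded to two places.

Wed: 05:37–13:46 = 8 h 9 min; less 30 min break → 7 h 39 min
Thu: 07:36–15:39 = 8 h 3 min; less 30 min break → 7 h 33 min
Fri: 06:56–18:04 = 11 h 8 min; less 30 min break → 10 h 38 min
Sat: 05:17–13:06 = 7 h 49 min; less 30 min break → 7 h 19 min
Sun: 06:00–15:03 = 9 h 3 min; less 30 min break → 8 h 33 min
Total worked: 41 h 42 min = 41.70 h.
Threshold 40 h → overtime 1 h 42 min, regular 40 h 0 min.

Regular 40.00 hours, overtime 1.70 hours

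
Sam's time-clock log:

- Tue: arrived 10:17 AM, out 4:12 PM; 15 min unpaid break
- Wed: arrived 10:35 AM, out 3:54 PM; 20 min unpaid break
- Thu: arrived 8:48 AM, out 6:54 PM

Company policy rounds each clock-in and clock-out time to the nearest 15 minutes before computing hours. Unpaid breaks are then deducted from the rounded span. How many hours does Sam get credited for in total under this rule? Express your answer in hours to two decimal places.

Tue: in 10:17 AM→10:15 AM, out 4:12 PM→4:15 PM; 6 h 0 min − 15 min = 5 h 45 min
Wed: in 10:35 AM→10:30 AM, out 3:54 PM→4:00 PM; 5 h 30 min − 20 min = 5 h 10 min
Thu: in 8:48 AM→8:45 AM, out 6:54 PM→7:00 PM; 10 h 15 min
Total credited: 21 h 10 min.

21.17 hours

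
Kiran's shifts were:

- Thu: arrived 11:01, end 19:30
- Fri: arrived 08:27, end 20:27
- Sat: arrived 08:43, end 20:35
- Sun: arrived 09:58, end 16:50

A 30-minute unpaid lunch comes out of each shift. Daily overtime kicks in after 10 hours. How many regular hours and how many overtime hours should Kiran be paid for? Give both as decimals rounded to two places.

Thu: 11:01–19:30 = 8 h 29 min; less 30 min break → 7 h 59 min
Fri: 08:27–20:27 = 12 h 0 min; less 30 min break → 11 h 30 min
Sat: 08:43–20:35 = 11 h 52 min; less 30 min break → 11 h 22 min
Sun: 09:58–16:50 = 6 h 52 min; less 30 min break → 6 h 22 min
Thu reg 7 h 59 min / OT 0 h 0 min; Fri reg 10 h 0 min / OT 1 h 30 min; Sat reg 10 h 0 min / OT 1 h 22 min; Sun reg 6 h 22 min / OT 0 h 0 min.
Totals: regular 34 h 21 min, overtime 2 h 52 min.

Regular 34.35 hours, overtime 2.87 hours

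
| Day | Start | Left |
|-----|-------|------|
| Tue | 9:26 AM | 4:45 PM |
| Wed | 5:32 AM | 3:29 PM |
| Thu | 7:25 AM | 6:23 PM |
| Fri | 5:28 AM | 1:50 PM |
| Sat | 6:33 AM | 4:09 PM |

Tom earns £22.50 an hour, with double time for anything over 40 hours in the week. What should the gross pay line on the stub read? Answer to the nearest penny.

Tue: 9:26 AM–4:45 PM = 7 h 19 min
Wed: 5:32 AM–3:29 PM = 9 h 57 min
Thu: 7:25 AM–6:23 PM = 10 h 58 min
Fri: 5:28 AM–1:50 PM = 8 h 22 min
Sat: 6:33 AM–4:09 PM = 9 h 36 min
Total worked: 46 h 12 min = 2772 min.
Regular 40 h 0 min = 2400 min at £22.50/h; overtime 6 h 12 min = 372 min at £45.00/h.
Pay = (2400 × £22.50 + 372 × £45.00) ÷ 60 = £1179.00.

£1179.00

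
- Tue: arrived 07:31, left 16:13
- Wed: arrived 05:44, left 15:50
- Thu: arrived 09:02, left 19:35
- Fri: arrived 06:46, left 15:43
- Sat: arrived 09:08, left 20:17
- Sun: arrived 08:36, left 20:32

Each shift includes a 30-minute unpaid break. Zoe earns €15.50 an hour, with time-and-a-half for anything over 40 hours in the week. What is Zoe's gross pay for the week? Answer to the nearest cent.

Tue: 07:31–16:13 = 8 h 42 min; less 30 min break → 8 h 12 min
Wed: 05:44–15:50 = 10 h 6 min; less 30 min break → 9 h 36 min
Thu: 09:02–19:35 = 10 h 33 min; less 30 min break → 10 h 3 min
Fri: 06:46–15:43 = 8 h 57 min; less 30 min break → 8 h 27 min
Sat: 09:08–20:17 = 11 h 9 min; less 30 min break → 10 h 39 min
Sun: 08:36–20:32 = 11 h 56 min; less 30 min break → 11 h 26 min
Total worked: 58 h 23 min = 3503 min.
Regular 40 h 0 min = 2400 min at €15.50/h; overtime 18 h 23 min = 1103 min at €23.25/h.
Pay = (2400 × €15.50 + 1103 × €23.25) ÷ 60 = €1047.41.

€1047.41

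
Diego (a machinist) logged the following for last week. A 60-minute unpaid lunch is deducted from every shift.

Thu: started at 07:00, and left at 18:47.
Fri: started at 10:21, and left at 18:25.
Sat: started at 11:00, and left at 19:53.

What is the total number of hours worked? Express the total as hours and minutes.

Thu: 07:00–18:47 = 11 h 47 min; less 60 min break → 10 h 47 min
Fri: 10:21–18:25 = 8 h 4 min; less 60 min break → 7 h 4 min
Sat: 11:00–19:53 = 8 h 53 min; less 60 min break → 7 h 53 min
Total: 10 h 47 min + 7 h 4 min + 7 h 53 min = 25 h 44 min.

25 h 44 min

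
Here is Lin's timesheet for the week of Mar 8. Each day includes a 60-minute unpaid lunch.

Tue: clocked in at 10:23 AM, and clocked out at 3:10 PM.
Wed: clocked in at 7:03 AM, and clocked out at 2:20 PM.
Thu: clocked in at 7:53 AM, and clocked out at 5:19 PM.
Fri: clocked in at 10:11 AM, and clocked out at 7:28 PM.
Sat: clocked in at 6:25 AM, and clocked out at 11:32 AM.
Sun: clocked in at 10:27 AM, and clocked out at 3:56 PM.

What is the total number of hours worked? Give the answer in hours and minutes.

Tue: 10:23 AM–3:10 PM = 4 h 47 min; less 60 min break → 3 h 47 min
Wed: 7:03 AM–2:20 PM = 7 h 17 min; less 60 min break → 6 h 17 min
Thu: 7:53 AM–5:19 PM = 9 h 26 min; less 60 min break → 8 h 26 min
Fri: 10:11 AM–7:28 PM = 9 h 17 min; less 60 min break → 8 h 17 min
Sat: 6:25 AM–11:32 AM = 5 h 7 min; less 60 min break → 4 h 7 min
Sun: 10:27 AM–3:56 PM = 5 h 29 min; less 60 min break → 4 h 29 min
Total: 3 h 47 min + 6 h 17 min + 8 h 26 min + 8 h 17 min + 4 h 7 min + 4 h 29 min = 35 h 23 min.

35 h 23 min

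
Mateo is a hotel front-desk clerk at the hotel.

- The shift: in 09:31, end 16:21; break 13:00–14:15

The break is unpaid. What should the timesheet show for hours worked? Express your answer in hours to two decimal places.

The shift: 09:31–16:21 = 6 h 50 min; less 75 min break → 5 h 35 min

5.58 hours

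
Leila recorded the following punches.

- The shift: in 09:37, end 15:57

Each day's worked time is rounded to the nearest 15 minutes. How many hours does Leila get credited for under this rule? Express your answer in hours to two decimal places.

The shift: 09:37–15:57 = 6 h 20 min → rounds to 6 h 15 min

6.25 hours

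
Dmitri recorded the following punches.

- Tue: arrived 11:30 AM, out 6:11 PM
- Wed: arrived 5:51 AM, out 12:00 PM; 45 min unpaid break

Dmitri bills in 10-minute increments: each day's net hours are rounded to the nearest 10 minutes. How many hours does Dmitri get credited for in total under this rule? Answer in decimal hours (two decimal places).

Tue: 11:30 AM–6:11 PM = 6 h 41 min → rounds to 6 h 40 min
Wed: 5:51 AM–12:00 PM = 6 h 9 min − 45 min = 5 h 24 min → rounds to 5 h 20 min
Total credited: 12 h 0 min.

12.00 hours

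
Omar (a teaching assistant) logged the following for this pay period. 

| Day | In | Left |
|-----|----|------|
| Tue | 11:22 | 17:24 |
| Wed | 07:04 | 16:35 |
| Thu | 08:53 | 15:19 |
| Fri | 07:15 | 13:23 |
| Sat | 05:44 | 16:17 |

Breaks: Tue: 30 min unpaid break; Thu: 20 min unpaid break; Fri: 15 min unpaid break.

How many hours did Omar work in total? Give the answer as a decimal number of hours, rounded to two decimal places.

Tue: 11:22–17:24 = 6 h 2 min; less 30 min break → 5 h 32 min
Wed: 07:04–16:35 = 9 h 31 min
Thu: 08:53–15:19 = 6 h 26 min; less 20 min break → 6 h 6 min
Fri: 07:15–13:23 = 6 h 8 min; less 15 min break → 5 h 53 min
Sat: 05:44–16:17 = 10 h 33 min
Total: 5 h 32 min + 9 h 31 min + 6 h 6 min + 5 h 53 min + 10 h 33 min = 37 h 35 min.

37.58 hours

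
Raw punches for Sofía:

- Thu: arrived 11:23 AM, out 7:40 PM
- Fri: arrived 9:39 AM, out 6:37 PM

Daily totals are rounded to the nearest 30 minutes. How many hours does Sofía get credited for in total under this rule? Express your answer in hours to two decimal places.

Thu: 11:23 AM–7:40 PM = 8 h 17 min → rounds to 8 h 30 min
Fri: 9:39 AM–6:37 PM = 8 h 58 min → rounds to 9 h 0 min
Total credited: 17 h 30 min.

17.50 hours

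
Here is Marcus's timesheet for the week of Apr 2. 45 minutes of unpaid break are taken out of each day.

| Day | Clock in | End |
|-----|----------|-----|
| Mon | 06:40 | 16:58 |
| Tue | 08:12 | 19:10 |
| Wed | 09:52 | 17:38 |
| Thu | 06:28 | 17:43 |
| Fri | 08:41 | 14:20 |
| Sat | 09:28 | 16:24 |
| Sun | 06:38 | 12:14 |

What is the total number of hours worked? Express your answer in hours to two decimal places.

53.22 hours

Mon: 06:40–16:58 = 10 h 18 min; less 45 min break → 9 h 33 min
Tue: 08:12–19:10 = 10 h 58 min; less 45 min break → 10 h 13 min
Wed: 09:52–17:38 = 7 h 46 min; less 45 min break → 7 h 1 min
Thu: 06:28–17:43 = 11 h 15 min; less 45 min break → 10 h 30 min
Fri: 08:41–14:20 = 5 h 39 min; less 45 min break → 4 h 54 min
Sat: 09:28–16:24 = 6 h 56 min; less 45 min break → 6 h 11 min
Sun: 06:38–12:14 = 5 h 36 min; less 45 min break → 4 h 51 min
Total: 9 h 33 min + 10 h 13 min + 7 h 1 min + 10 h 30 min + 4 h 54 min + 6 h 11 min + 4 h 51 min = 53 h 13 min.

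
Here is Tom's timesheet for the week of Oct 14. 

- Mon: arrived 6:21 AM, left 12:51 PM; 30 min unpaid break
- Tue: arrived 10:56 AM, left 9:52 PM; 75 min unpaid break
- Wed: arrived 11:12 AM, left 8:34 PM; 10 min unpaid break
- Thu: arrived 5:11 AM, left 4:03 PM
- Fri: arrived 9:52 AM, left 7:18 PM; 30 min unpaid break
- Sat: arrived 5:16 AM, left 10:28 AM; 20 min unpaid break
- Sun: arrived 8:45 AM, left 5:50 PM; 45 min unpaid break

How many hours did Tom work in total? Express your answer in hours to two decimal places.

Mon: 6:21 AM–12:51 PM = 6 h 30 min; less 30 min break → 6 h 0 min
Tue: 10:56 AM–9:52 PM = 10 h 56 min; less 75 min break → 9 h 41 min
Wed: 11:12 AM–8:34 PM = 9 h 22 min; less 10 min break → 9 h 12 min
Thu: 5:11 AM–4:03 PM = 10 h 52 min
Fri: 9:52 AM–7:18 PM = 9 h 26 min; less 30 min break → 8 h 56 min
Sat: 5:16 AM–10:28 AM = 5 h 12 min; less 20 min break → 4 h 52 min
Sun: 8:45 AM–5:50 PM = 9 h 5 min; less 45 min break → 8 h 20 min
Total: 6 h 0 min + 9 h 41 min + 9 h 12 min + 10 h 52 min + 8 h 56 min + 4 h 52 min + 8 h 20 min = 57 h 53 min.

57.88 hours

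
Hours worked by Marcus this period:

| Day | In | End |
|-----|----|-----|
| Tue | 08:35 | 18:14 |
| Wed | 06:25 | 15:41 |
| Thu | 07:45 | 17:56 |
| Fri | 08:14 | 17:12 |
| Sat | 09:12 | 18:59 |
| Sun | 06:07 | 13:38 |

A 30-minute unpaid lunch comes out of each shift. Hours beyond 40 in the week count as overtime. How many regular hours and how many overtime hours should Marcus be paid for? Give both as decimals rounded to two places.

Tue: 08:35–18:14 = 9 h 39 min; less 30 min break → 9 h 9 min
Wed: 06:25–15:41 = 9 h 16 min; less 30 min break → 8 h 46 min
Thu: 07:45–17:56 = 10 h 11 min; less 30 min break → 9 h 41 min
Fri: 08:14–17:12 = 8 h 58 min; less 30 min break → 8 h 28 min
Sat: 09:12–18:59 = 9 h 47 min; less 30 min break → 9 h 17 min
Sun: 06:07–13:38 = 7 h 31 min; less 30 min break → 7 h 1 min
Total worked: 52 h 22 min = 52.37 h.
Threshold 40 h → overtime 12 h 22 min, regular 40 h 0 min.

Regular 40.00 hours, overtime 12.37 hours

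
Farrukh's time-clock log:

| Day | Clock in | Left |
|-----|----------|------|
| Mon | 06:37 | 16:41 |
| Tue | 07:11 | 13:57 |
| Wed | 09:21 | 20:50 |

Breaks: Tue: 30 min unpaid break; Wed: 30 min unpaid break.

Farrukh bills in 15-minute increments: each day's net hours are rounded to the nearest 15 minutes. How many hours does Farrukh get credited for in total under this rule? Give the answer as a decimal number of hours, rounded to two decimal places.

Mon: 06:37–16:41 = 10 h 4 min → rounds to 10 h 0 min
Tue: 07:11–13:57 = 6 h 46 min − 30 min = 6 h 16 min → rounds to 6 h 15 min
Wed: 09:21–20:50 = 11 h 29 min − 30 min = 10 h 59 min → rounds to 11 h 0 min
Total credited: 27 h 15 min.

27.25 hours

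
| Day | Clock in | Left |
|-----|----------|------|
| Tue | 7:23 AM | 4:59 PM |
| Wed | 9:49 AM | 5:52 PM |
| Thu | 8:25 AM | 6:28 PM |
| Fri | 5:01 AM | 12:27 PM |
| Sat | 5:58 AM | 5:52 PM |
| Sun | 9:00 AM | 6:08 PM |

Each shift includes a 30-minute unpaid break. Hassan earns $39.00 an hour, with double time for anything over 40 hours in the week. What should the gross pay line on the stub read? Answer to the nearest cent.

$2587.00

Tue: 7:23 AM–4:59 PM = 9 h 36 min; less 30 min break → 9 h 6 min
Wed: 9:49 AM–5:52 PM = 8 h 3 min; less 30 min break → 7 h 33 min
Thu: 8:25 AM–6:28 PM = 10 h 3 min; less 30 min break → 9 h 33 min
Fri: 5:01 AM–12:27 PM = 7 h 26 min; less 30 min break → 6 h 56 min
Sat: 5:58 AM–5:52 PM = 11 h 54 min; less 30 min break → 11 h 24 min
Sun: 9:00 AM–6:08 PM = 9 h 8 min; less 30 min break → 8 h 38 min
Total worked: 53 h 10 min = 3190 min.
Regular 40 h 0 min = 2400 min at $39.00/h; overtime 13 h 10 min = 790 min at $78.00/h.
Pay = (2400 × $39.00 + 790 × $78.00) ÷ 60 = $2587.00.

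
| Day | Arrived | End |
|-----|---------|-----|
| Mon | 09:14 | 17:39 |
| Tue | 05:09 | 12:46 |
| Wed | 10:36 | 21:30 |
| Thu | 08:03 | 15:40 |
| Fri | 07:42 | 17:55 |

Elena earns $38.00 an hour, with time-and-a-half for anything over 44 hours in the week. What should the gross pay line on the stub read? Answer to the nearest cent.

Mon: 09:14–17:39 = 8 h 25 min
Tue: 05:09–12:46 = 7 h 37 min
Wed: 10:36–21:30 = 10 h 54 min
Thu: 08:03–15:40 = 7 h 37 min
Fri: 07:42–17:55 = 10 h 13 min
Total worked: 44 h 46 min = 2686 min.
Regular 44 h 0 min = 2640 min at $38.00/h; overtime 0 h 46 min = 46 min at $57.00/h.
Pay = (2640 × $38.00 + 46 × $57.00) ÷ 60 = $1715.70.

$1715.70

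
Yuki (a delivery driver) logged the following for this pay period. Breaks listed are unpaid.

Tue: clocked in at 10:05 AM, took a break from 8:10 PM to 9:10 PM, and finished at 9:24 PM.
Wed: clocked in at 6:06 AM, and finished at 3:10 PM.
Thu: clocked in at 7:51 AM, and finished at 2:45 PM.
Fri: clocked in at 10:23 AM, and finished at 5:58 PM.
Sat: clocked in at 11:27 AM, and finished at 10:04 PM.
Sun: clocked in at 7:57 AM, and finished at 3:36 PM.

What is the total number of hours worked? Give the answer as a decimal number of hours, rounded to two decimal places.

52.13 hours

Tue: 10:05 AM–9:24 PM = 11 h 19 min; less 60 min break → 10 h 19 min
Wed: 6:06 AM–3:10 PM = 9 h 4 min
Thu: 7:51 AM–2:45 PM = 6 h 54 min
Fri: 10:23 AM–5:58 PM = 7 h 35 min
Sat: 11:27 AM–10:04 PM = 10 h 37 min
Sun: 7:57 AM–3:36 PM = 7 h 39 min
Total: 10 h 19 min + 9 h 4 min + 6 h 54 min + 7 h 35 min + 10 h 37 min + 7 h 39 min = 52 h 8 min.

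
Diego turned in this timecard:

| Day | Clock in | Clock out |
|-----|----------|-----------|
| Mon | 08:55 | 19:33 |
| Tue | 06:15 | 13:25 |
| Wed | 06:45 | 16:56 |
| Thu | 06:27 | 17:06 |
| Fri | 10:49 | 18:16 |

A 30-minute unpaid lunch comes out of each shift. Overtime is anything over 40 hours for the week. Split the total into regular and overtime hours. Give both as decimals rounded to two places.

Mon: 08:55–19:33 = 10 h 38 min; less 30 min break → 10 h 8 min
Tue: 06:15–13:25 = 7 h 10 min; less 30 min break → 6 h 40 min
Wed: 06:45–16:56 = 10 h 11 min; less 30 min break → 9 h 41 min
Thu: 06:27–17:06 = 10 h 39 min; less 30 min break → 10 h 9 min
Fri: 10:49–18:16 = 7 h 27 min; less 30 min break → 6 h 57 min
Total worked: 43 h 35 min = 43.58 h.
Threshold 40 h → overtime 3 h 35 min, regular 40 h 0 min.

Regular 40.00 hours, overtime 3.58 hours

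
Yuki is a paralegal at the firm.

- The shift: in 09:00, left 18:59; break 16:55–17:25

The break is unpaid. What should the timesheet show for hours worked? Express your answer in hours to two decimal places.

The shift: 09:00–18:59 = 9 h 59 min; less 30 min break → 9 h 29 min

9.48 hours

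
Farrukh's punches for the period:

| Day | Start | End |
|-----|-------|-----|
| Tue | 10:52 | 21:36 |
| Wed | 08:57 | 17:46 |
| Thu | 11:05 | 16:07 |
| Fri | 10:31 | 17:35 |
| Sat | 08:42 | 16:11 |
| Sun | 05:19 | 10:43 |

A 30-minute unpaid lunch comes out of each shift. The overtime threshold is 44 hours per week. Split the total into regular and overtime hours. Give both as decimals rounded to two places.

Regular 41.53 hours, overtime 0.00 hours

Tue: 10:52–21:36 = 10 h 44 min; less 30 min break → 10 h 14 min
Wed: 08:57–17:46 = 8 h 49 min; less 30 min break → 8 h 19 min
Thu: 11:05–16:07 = 5 h 2 min; less 30 min break → 4 h 32 min
Fri: 10:31–17:35 = 7 h 4 min; less 30 min break → 6 h 34 min
Sat: 08:42–16:11 = 7 h 29 min; less 30 min break → 6 h 59 min
Sun: 05:19–10:43 = 5 h 24 min; less 30 min break → 4 h 54 min
Total worked: 41 h 32 min = 41.53 h.
Threshold 44 h → overtime 0 h 0 min, regular 41 h 32 min.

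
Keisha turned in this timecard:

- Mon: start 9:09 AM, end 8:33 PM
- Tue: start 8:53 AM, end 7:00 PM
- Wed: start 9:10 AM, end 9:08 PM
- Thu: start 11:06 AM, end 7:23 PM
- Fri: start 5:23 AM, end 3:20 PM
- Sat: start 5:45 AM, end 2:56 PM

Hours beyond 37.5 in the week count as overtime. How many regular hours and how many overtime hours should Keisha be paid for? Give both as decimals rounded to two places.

Mon: 9:09 AM–8:33 PM = 11 h 24 min
Tue: 8:53 AM–7:00 PM = 10 h 7 min
Wed: 9:10 AM–9:08 PM = 11 h 58 min
Thu: 11:06 AM–7:23 PM = 8 h 17 min
Fri: 5:23 AM–3:20 PM = 9 h 57 min
Sat: 5:45 AM–2:56 PM = 9 h 11 min
Total worked: 60 h 54 min = 60.90 h.
Threshold 37.5 h → overtime 23 h 24 min, regular 37 h 30 min.

Regular 37.50 hours, overtime 23.40 hours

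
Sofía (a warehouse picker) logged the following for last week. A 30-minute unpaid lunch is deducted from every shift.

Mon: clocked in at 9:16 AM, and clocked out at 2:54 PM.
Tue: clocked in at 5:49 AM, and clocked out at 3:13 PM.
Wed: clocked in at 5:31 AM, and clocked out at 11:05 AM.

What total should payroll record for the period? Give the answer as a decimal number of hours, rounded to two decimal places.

Mon: 9:16 AM–2:54 PM = 5 h 38 min; less 30 min break → 5 h 8 min
Tue: 5:49 AM–3:13 PM = 9 h 24 min; less 30 min break → 8 h 54 min
Wed: 5:31 AM–11:05 AM = 5 h 34 min; less 30 min break → 5 h 4 min
Total: 5 h 8 min + 8 h 54 min + 5 h 4 min = 19 h 6 min.

19.10 hours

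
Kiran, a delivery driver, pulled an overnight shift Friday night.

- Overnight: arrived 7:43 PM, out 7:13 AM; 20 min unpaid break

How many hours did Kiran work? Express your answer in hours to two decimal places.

Overnight: 7:43 PM → midnight = 4 h 17 min; midnight → 7:13 AM = 7 h 13 min; span 11 h 30 min; less 20 min break → 11 h 10 min

11.17 hours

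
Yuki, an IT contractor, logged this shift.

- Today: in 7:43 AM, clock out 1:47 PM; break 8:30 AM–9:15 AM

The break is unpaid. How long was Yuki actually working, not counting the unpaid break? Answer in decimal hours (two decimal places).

Today: 7:43 AM–1:47 PM = 6 h 4 min; less 45 min break → 5 h 19 min

5.32 hours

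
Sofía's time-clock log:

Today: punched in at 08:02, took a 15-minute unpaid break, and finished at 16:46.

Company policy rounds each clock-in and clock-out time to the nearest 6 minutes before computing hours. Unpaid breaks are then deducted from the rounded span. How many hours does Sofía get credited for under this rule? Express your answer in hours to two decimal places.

Today: in 08:02→08:00, out 16:46→16:48; 8 h 48 min − 15 min = 8 h 33 min

8.55 hours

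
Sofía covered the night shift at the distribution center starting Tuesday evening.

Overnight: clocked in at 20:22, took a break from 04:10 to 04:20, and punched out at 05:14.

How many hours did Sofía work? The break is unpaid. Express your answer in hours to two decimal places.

Overnight: 20:22 → midnight = 3 h 38 min; midnight → 05:14 = 5 h 14 min; span 8 h 52 min; less 10 min break → 8 h 42 min

8.70 hours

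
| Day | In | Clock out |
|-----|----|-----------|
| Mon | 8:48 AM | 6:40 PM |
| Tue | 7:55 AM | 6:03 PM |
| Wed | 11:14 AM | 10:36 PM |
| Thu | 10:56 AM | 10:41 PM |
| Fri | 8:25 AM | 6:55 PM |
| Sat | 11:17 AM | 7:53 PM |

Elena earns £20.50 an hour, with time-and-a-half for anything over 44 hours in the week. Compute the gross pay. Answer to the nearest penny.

£1462.16

Mon: 8:48 AM–6:40 PM = 9 h 52 min
Tue: 7:55 AM–6:03 PM = 10 h 8 min
Wed: 11:14 AM–10:36 PM = 11 h 22 min
Thu: 10:56 AM–10:41 PM = 11 h 45 min
Fri: 8:25 AM–6:55 PM = 10 h 30 min
Sat: 11:17 AM–7:53 PM = 8 h 36 min
Total worked: 62 h 13 min = 3733 min.
Regular 44 h 0 min = 2640 min at £20.50/h; overtime 18 h 13 min = 1093 min at £30.75/h.
Pay = (2640 × £20.50 + 1093 × £30.75) ÷ 60 = £1462.16.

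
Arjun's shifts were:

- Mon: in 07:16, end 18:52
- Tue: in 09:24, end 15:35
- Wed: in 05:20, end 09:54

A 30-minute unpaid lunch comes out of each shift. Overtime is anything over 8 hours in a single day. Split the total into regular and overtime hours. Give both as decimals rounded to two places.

Regular 17.75 hours, overtime 3.10 hours

Mon: 07:16–18:52 = 11 h 36 min; less 30 min break → 11 h 6 min
Tue: 09:24–15:35 = 6 h 11 min; less 30 min break → 5 h 41 min
Wed: 05:20–09:54 = 4 h 34 min; less 30 min break → 4 h 4 min
Mon reg 8 h 0 min / OT 3 h 6 min; Tue reg 5 h 41 min / OT 0 h 0 min; Wed reg 4 h 4 min / OT 0 h 0 min.
Totals: regular 17 h 45 min, overtime 3 h 6 min.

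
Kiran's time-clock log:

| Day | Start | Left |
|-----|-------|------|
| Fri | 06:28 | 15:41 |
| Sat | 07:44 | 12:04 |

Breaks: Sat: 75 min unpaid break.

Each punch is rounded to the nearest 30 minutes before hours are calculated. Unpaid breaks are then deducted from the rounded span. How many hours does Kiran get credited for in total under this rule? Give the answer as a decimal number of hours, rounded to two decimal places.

Fri: in 06:28→06:30, out 15:41→15:30; 9 h 0 min
Sat: in 07:44→07:30, out 12:04→12:00; 4 h 30 min − 75 min = 3 h 15 min
Total credited: 12 h 15 min.

12.25 hours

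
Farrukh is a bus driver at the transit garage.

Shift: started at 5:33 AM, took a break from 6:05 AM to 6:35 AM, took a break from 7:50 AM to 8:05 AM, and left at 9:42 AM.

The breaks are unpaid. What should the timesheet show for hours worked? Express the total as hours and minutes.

Shift: 5:33 AM–9:42 AM = 4 h 9 min; less 45 min break → 3 h 24 min

3 h 24 min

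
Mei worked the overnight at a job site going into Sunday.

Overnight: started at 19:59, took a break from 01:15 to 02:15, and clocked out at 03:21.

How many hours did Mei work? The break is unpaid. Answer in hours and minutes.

6 h 22 min

Overnight: 19:59 → midnight = 4 h 1 min; midnight → 03:21 = 3 h 21 min; span 7 h 22 min; less 60 min break → 6 h 22 min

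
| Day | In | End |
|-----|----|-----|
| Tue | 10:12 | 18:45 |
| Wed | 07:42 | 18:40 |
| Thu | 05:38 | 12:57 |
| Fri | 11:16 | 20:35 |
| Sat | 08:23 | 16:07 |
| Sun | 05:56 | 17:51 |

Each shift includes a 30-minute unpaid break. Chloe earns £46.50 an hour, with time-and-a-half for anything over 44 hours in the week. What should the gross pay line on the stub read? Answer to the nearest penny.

£2659.80

Tue: 10:12–18:45 = 8 h 33 min; less 30 min break → 8 h 3 min
Wed: 07:42–18:40 = 10 h 58 min; less 30 min break → 10 h 28 min
Thu: 05:38–12:57 = 7 h 19 min; less 30 min break → 6 h 49 min
Fri: 11:16–20:35 = 9 h 19 min; less 30 min break → 8 h 49 min
Sat: 08:23–16:07 = 7 h 44 min; less 30 min break → 7 h 14 min
Sun: 05:56–17:51 = 11 h 55 min; less 30 min break → 11 h 25 min
Total worked: 52 h 48 min = 3168 min.
Regular 44 h 0 min = 2640 min at £46.50/h; overtime 8 h 48 min = 528 min at £69.75/h.
Pay = (2640 × £46.50 + 528 × £69.75) ÷ 60 = £2659.80.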